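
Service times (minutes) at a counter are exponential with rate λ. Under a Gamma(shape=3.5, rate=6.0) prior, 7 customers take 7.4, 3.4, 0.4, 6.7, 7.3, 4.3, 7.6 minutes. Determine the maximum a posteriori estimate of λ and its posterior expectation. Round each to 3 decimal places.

Σ times = 37.1. Posterior: Gamma(shape = 3.5+7 = 10.5, rate = 6.0+37.1 = 43.1).
Mode = (α−1)/β = 9.5/43.1 = 0.220.
Mean = α/β = 10.5/43.1 = 0.244.

MAP = 0.220, posterior mean = 0.244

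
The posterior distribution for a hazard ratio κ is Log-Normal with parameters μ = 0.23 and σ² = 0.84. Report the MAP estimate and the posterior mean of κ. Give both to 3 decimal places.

Mode = exp(μ − σ²) = exp(-0.61) = 0.543.
Mean = exp(μ + σ²/2) = exp(0.650) = 1.916.

κ_MAP = 0.543, E[κ|data] = 1.916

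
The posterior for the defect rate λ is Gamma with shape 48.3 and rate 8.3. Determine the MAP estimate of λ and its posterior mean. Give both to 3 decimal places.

Mode = (α−1)/β = 47.3/8.3 = 5.699.
Mean = α/β = 48.3/8.3 = 5.819.
Mean > mode: the posterior has a right tail.

MAP estimate = 5.699, posterior mean = 5.819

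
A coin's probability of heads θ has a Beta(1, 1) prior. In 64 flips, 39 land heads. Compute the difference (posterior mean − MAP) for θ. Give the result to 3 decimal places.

-0.003

Posterior: Beta(1+39, 1+25) = Beta(40, 26).
Mode = (40−1)/(40+26−2) = 39/64 = 0.609.
Mean = 40/(40+26) = 40/66 = 0.606.
Difference = 0.606 − 0.609 = -0.003.
The mean is pulled below the mode by the posterior's left skew.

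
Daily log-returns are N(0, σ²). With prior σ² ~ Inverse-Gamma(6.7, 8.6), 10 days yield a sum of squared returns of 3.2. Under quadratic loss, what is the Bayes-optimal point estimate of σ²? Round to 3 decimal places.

0.953

Posterior: Inverse-Gamma(shape = 6.7+10/2 = 11.7, scale = 8.6+3.2/2 = 10.2).
Mode = β/(α+1) = 10.2/12.7 = 0.803.
Mean = β/(α−1) = 10.2/10.7 = 0.953.
Quadratic loss ⇒ the optimal estimator is the posterior mean.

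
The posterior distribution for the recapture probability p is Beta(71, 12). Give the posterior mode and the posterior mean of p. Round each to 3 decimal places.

MAP = 0.864; posterior mean = 0.855

Mode = (71−1)/(71+12−2) = 70/81 = 0.864.
Mean = 71/(71+12) = 71/83 = 0.855.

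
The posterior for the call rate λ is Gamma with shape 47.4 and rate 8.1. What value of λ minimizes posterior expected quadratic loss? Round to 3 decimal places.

Mode = (α−1)/β = 46.4/8.1 = 5.728.
Mean = α/β = 47.4/8.1 = 5.852.
Quadratic loss ⇒ the optimal estimator is the posterior mean.

5.852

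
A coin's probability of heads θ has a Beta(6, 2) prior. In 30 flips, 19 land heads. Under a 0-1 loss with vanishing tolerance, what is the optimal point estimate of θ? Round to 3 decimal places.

Posterior: Beta(6+19, 2+11) = Beta(25, 13).
Mode = (25−1)/(25+13−2) = 24/36 = 0.667.
Mean = 25/(25+13) = 25/38 = 0.658.
This is the posterior mode — the MAP estimate.

0.667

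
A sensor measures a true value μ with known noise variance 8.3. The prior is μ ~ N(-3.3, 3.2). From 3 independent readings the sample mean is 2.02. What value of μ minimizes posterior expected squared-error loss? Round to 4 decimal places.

-0.4468

Posterior for μ is Normal. Precision-weighted mean: (1/3.2·-3.3 + 3/8.3·2.02) / (1/3.2 + 3/8.3) = -0.4468.
A Normal posterior is symmetric, so mode = mean.
Squared-error loss ⇒ the optimal estimator is the posterior mean.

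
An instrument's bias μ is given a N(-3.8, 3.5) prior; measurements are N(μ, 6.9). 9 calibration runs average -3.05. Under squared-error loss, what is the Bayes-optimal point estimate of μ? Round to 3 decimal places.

Posterior for μ is Normal. Precision-weighted mean: (1/3.5·-3.8 + 9/6.9·-3.05) / (1/3.5 + 9/6.9) = -3.185.
A Normal posterior is symmetric, so mode = mean.
Squared-error loss ⇒ the optimal estimator is the posterior mean.

-3.185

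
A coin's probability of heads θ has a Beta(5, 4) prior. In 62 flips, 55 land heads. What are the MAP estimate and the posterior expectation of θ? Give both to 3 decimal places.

Posterior: Beta(5+55, 4+7) = Beta(60, 11).
Mode = (60−1)/(60+11−2) = 59/69 = 0.855.
Mean = 60/(60+11) = 60/71 = 0.845.

θ_MAP = 0.855, E[θ|data] = 0.845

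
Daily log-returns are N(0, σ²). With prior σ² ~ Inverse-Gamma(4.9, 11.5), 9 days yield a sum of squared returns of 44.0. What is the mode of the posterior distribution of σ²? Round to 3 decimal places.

Posterior: Inverse-Gamma(shape = 4.9+9/2 = 9.4, scale = 11.5+44.0/2 = 33.5).
Mode = β/(α+1) = 33.5/10.4 = 3.221.
Mean = β/(α−1) = 33.5/8.4 = 3.988.
This is the posterior mode — the MAP estimate.

3.221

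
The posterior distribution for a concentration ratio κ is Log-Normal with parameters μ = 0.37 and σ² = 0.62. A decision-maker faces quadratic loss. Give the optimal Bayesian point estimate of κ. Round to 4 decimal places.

1.9739

Mode = exp(μ − σ²) = exp(-0.25) = 0.7788.
Mean = exp(μ + σ²/2) = exp(0.680) = 1.9739.
Quadratic loss ⇒ the optimal estimator is the posterior mean.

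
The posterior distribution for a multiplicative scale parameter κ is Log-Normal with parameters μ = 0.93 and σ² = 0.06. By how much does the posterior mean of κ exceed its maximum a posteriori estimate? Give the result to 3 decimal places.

0.225

Mode = exp(μ − σ²) = exp(0.87) = 2.387.
Mean = exp(μ + σ²/2) = exp(0.960) = 2.612.
Difference = 2.612 − 2.387 = 0.225.
The posterior is right-skewed, so the mean exceeds the mode.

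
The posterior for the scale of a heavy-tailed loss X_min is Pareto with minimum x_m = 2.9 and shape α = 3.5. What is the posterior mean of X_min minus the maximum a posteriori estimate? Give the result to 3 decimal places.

1.160

The Pareto density is strictly decreasing on [x_m, ∞), so the mode is x_m = 2.900.
Mean = α·x_m/(α−1) = 3.5·2.9/2.5 = 4.060.
Difference = 4.060 − 2.900 = 1.160.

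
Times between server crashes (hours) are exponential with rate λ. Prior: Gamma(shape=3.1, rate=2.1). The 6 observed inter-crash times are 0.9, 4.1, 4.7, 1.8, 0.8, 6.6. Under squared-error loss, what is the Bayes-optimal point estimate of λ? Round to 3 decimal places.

Σ times = 18.9. Posterior: Gamma(shape = 3.1+6 = 9.1, rate = 2.1+18.9 = 21.0).
Mode = (α−1)/β = 8.1/21.0 = 0.386.
Mean = α/β = 9.1/21.0 = 0.433.
Squared-error loss ⇒ the optimal estimator is the posterior mean.

0.433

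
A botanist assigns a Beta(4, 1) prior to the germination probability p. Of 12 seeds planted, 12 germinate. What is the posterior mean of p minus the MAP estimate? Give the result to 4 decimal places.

-0.0588

Posterior: Beta(4+12, 1+0) = Beta(16, 1).
Since β = 1 ≤ 1 and α > 1, the Beta density is monotone increasing on [0,1]; the mode is at 1.
Mean = 16/(16+1) = 0.9412.
Difference = 0.9412 − 1.0000 = -0.0588.
The posterior is left-skewed, so the mode exceeds the mean.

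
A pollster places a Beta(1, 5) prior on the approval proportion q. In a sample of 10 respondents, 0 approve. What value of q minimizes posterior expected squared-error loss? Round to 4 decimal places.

Posterior: Beta(1+0, 5+10) = Beta(1, 15).
Since α = 1 ≤ 1 and β > 1, the Beta density is monotone decreasing on [0,1]; the mode is at 0.
Mean = 1/(1+15) = 0.0625.
Squared-error loss ⇒ the optimal estimator is the posterior mean.

0.0625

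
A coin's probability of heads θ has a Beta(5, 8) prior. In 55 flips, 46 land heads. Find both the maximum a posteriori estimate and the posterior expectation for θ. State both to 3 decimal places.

Posterior: Beta(5+46, 8+9) = Beta(51, 17).
Mode = (51−1)/(51+17−2) = 50/66 = 0.758.
Mean = 51/(51+17) = 51/68 = 0.750.

MAP = 0.758; posterior mean = 0.750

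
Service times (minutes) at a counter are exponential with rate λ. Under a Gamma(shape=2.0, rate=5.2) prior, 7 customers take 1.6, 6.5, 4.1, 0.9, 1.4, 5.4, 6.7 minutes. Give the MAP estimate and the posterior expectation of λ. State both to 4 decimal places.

MAP = 0.2516, posterior mean = 0.2830

Σ times = 26.6. Posterior: Gamma(shape = 2.0+7 = 9.0, rate = 5.2+26.6 = 31.8).
Mode = (α−1)/β = 8.0/31.8 = 0.2516.
Mean = α/β = 9.0/31.8 = 0.2830.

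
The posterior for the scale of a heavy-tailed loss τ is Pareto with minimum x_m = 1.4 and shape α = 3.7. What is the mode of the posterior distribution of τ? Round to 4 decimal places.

The Pareto density is strictly decreasing on [x_m, ∞), so the mode is x_m = 1.4000.
Mean = α·x_m/(α−1) = 3.7·1.4/2.7 = 1.9185.
This is the posterior mode — the MAP estimate.

1.4000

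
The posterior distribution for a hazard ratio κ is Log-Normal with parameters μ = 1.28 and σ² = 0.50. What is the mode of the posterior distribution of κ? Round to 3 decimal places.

Mode = exp(μ − σ²) = exp(0.78) = 2.181.
Mean = exp(μ + σ²/2) = exp(1.530) = 4.618.
This is the posterior mode — the MAP estimate.

2.181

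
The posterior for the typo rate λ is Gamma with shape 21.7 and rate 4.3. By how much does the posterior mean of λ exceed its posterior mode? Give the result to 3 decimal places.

Mode = (α−1)/β = 20.7/4.3 = 4.814.
Mean = α/β = 21.7/4.3 = 5.047.
Difference = 5.047 − 4.814 = 0.233.

0.233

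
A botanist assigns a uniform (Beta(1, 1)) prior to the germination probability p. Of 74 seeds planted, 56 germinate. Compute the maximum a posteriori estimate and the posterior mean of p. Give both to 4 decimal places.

MAP = 0.7568, posterior mean = 0.7500

Posterior: Beta(1+56, 1+18) = Beta(57, 19).
Mode = (57−1)/(57+19−2) = 56/74 = 0.7568.
Mean = 57/(57+19) = 57/76 = 0.7500.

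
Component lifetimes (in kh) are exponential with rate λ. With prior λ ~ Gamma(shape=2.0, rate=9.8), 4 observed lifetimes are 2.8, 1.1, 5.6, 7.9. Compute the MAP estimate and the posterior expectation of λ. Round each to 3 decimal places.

Σ times = 17.4. Posterior: Gamma(shape = 2.0+4 = 6.0, rate = 9.8+17.4 = 27.2).
Mode = (α−1)/β = 5.0/27.2 = 0.184.
Mean = α/β = 6.0/27.2 = 0.221.
The posterior is right-skewed, so the mean exceeds the mode.

MAP estimate = 0.184, posterior expectation = 0.221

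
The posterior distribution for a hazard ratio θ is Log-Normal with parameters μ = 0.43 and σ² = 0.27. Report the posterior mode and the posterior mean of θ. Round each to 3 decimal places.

Mode = exp(μ − σ²) = exp(0.16) = 1.174.
Mean = exp(μ + σ²/2) = exp(0.565) = 1.759.
The posterior is right-skewed, so the mean exceeds the mode.

θ_MAP = 1.174, E[θ|data] = 1.759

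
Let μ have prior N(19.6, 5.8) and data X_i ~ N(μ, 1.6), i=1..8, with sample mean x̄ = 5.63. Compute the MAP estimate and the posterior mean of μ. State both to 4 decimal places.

MAP = 6.0957; posterior mean = 6.0957

Posterior for μ is Normal. Precision-weighted mean: (1/5.8·19.6 + 8/1.6·5.63) / (1/5.8 + 8/1.6) = 6.0957.
A Normal posterior is symmetric, so mode = mean.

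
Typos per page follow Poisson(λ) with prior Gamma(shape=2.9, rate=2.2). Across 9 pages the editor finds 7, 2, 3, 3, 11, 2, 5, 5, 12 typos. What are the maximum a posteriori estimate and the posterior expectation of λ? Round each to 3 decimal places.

MAP: 4.634. Posterior mean: 4.723.

Σ counts = 50. Posterior: Gamma(shape = 2.9+50 = 52.9, rate = 2.2+9 = 11.2).
Mode = (α−1)/β = 51.9/11.2 = 4.634.
Mean = α/β = 52.9/11.2 = 4.723.
Right-skewed posterior ⇒ mode < mean.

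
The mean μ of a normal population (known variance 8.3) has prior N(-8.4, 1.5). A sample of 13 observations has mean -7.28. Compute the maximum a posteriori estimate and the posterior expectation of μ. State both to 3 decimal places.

MAP = -7.614; posterior mean = -7.614

Posterior for μ is Normal. Precision-weighted mean: (1/1.5·-8.4 + 13/8.3·-7.28) / (1/1.5 + 13/8.3) = -7.614.
A Normal posterior is symmetric, so mode = mean.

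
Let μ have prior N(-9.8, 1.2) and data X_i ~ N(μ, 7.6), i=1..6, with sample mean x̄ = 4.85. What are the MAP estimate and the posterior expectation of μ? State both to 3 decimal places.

Posterior for μ is Normal. Precision-weighted mean: (1/1.2·-9.8 + 6/7.6·4.85) / (1/1.2 + 6/7.6) = -2.673.
A Normal posterior is symmetric, so mode = mean.

MAP estimate = -2.673, posterior expectation = -2.673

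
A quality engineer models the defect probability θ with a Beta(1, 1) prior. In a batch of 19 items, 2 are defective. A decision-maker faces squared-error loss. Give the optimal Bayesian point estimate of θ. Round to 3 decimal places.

0.143

Posterior: Beta(1+2, 1+17) = Beta(3, 18).
Mode = (3−1)/(3+18−2) = 2/19 = 0.105.
With a flat prior the MAP equals the MLE, 2/19.
Mean = 3/(3+18) = 3/21 = 0.143.
Squared-error loss ⇒ the optimal estimator is the posterior mean.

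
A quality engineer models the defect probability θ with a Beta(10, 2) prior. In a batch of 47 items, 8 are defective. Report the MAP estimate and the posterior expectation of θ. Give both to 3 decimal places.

Posterior: Beta(10+8, 2+39) = Beta(18, 41).
Mode = (18−1)/(18+41−2) = 17/57 = 0.298.
Mean = 18/(18+41) = 18/59 = 0.305.
The posterior is right-skewed, so the mean exceeds the mode.

θ_MAP = 0.298, E[θ|data] = 0.305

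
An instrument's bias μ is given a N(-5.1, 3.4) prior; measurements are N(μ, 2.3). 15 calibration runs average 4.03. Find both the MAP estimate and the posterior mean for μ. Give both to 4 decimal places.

MAP estimate = 3.6360, posterior mean = 3.6360

Posterior for μ is Normal. Precision-weighted mean: (1/3.4·-5.1 + 15/2.3·4.03) / (1/3.4 + 15/2.3) = 3.6360.
A Normal posterior is symmetric, so mode = mean.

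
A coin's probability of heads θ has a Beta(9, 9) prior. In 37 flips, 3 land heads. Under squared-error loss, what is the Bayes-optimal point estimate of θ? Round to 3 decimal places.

0.218

Posterior: Beta(9+3, 9+34) = Beta(12, 43).
Mode = (12−1)/(12+43−2) = 11/53 = 0.208.
Mean = 12/(12+43) = 12/55 = 0.218.
Squared-error loss ⇒ the optimal estimator is the posterior mean.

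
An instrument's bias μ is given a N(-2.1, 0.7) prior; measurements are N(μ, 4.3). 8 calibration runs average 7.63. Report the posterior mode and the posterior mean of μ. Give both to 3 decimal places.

posterior mode = 3.404, posterior mean = 3.404

Posterior for μ is Normal. Precision-weighted mean: (1/0.7·-2.1 + 8/4.3·7.63) / (1/0.7 + 8/4.3) = 3.404.
A Normal posterior is symmetric, so mode = mean.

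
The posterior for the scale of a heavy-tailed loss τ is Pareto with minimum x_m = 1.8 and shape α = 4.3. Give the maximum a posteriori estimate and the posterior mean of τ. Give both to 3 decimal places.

maximum a posteriori estimate = 1.800, posterior mean = 2.345

The Pareto density is strictly decreasing on [x_m, ∞), so the mode is x_m = 1.800.
Mean = α·x_m/(α−1) = 4.3·1.8/3.3 = 2.345.
Mean > mode: the posterior has a right tail.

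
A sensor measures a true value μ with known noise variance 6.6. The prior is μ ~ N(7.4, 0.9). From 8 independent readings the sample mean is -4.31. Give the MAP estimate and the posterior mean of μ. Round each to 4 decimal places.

MAP = 1.2904; posterior mean = 1.2904

Posterior for μ is Normal. Precision-weighted mean: (1/0.9·7.4 + 8/6.6·-4.31) / (1/0.9 + 8/6.6) = 1.2904.
A Normal posterior is symmetric, so mode = mean.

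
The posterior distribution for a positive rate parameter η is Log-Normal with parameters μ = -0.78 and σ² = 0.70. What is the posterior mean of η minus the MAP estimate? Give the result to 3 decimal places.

Mode = exp(μ − σ²) = exp(-1.48) = 0.228.
Mean = exp(μ + σ²/2) = exp(-0.430) = 0.651.
Difference = 0.651 − 0.228 = 0.423.
The posterior is right-skewed, so the mean exceeds the mode.

0.423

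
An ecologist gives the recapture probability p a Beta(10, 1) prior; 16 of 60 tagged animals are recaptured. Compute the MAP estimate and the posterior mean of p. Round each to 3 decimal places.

p_MAP = 0.362, E[p|data] = 0.366

Posterior: Beta(10+16, 1+44) = Beta(26, 45).
Mode = (26−1)/(26+45−2) = 25/69 = 0.362.
Mean = 26/(26+45) = 26/71 = 0.366.
Right-skewed posterior ⇒ mode < mean.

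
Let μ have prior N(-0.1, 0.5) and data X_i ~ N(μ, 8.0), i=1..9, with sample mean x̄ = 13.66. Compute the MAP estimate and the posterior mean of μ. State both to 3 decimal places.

μ_MAP = 4.854, E[μ|data] = 4.854

Posterior for μ is Normal. Precision-weighted mean: (1/0.5·-0.1 + 9/8.0·13.66) / (1/0.5 + 9/8.0) = 4.854.
A Normal posterior is symmetric, so mode = mean.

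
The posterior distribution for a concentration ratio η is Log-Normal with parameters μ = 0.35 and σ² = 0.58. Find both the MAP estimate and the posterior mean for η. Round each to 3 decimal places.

MAP = 0.795, posterior mean = 1.896

Mode = exp(μ − σ²) = exp(-0.23) = 0.795.
Mean = exp(μ + σ²/2) = exp(0.640) = 1.896.
The mean is pulled above the mode by the posterior's right skew.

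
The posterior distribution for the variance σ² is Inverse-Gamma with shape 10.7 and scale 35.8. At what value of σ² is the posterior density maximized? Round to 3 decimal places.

Mode = β/(α+1) = 35.8/11.7 = 3.060.
Mean = β/(α−1) = 35.8/9.7 = 3.691.
This is the posterior mode — the MAP estimate.

3.060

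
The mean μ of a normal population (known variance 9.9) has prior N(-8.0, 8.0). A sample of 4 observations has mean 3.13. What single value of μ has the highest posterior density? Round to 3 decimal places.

0.500

Posterior for μ is Normal. Precision-weighted mean: (1/8.0·-8.0 + 4/9.9·3.13) / (1/8.0 + 4/9.9) = 0.500.
A Normal posterior is symmetric, so mode = mean.
This is the posterior mode — the MAP estimate.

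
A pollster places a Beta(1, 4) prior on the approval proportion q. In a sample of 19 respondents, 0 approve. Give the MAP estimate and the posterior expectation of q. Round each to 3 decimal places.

q_MAP = 0.000, E[q|data] = 0.042

Posterior: Beta(1+0, 4+19) = Beta(1, 23).
Since α = 1 ≤ 1 and β > 1, the Beta density is monotone decreasing on [0,1]; the mode is at 0.
Mean = 1/(1+23) = 0.042.
Mean > mode: the posterior has a right tail.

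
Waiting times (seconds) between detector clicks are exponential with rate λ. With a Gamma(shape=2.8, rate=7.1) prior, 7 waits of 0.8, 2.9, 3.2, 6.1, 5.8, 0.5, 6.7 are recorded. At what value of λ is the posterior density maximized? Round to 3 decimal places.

0.266

Σ times = 26.0. Posterior: Gamma(shape = 2.8+7 = 9.8, rate = 7.1+26.0 = 33.1).
Mode = (α−1)/β = 8.8/33.1 = 0.266.
Mean = α/β = 9.8/33.1 = 0.296.
This is the posterior mode — the MAP estimate.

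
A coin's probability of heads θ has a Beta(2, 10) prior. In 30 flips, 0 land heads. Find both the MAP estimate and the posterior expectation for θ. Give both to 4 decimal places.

Posterior: Beta(2+0, 10+30) = Beta(2, 40).
Mode = (2−1)/(2+40−2) = 1/40 = 0.0250.
Mean = 2/(2+40) = 2/42 = 0.0476.

MAP: 0.0250. Posterior mean: 0.0476.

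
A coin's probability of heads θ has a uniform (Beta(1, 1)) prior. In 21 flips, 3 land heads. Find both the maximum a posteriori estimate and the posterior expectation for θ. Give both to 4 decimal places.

Posterior: Beta(1+3, 1+18) = Beta(4, 19).
Mode = (4−1)/(4+19−2) = 3/21 = 0.1429.
With a flat prior the MAP equals the MLE, 3/21.
Mean = 4/(4+19) = 4/23 = 0.1739.

MAP = 0.1429; posterior mean = 0.1739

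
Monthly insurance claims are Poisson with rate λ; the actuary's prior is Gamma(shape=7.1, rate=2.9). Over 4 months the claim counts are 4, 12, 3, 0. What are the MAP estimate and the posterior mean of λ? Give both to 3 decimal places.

Σ counts = 19. Posterior: Gamma(shape = 7.1+19 = 26.1, rate = 2.9+4 = 6.9).
Mode = (α−1)/β = 25.1/6.9 = 3.638.
Mean = α/β = 26.1/6.9 = 3.783.

MAP: 3.638. Posterior mean: 3.783.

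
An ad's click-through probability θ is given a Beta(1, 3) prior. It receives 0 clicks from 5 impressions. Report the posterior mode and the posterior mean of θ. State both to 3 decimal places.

Posterior: Beta(1+0, 3+5) = Beta(1, 8).
Since α = 1 ≤ 1 and β > 1, the Beta density is monotone decreasing on [0,1]; the mode is at 0.
Mean = 1/(1+8) = 0.111.

posterior mode = 0.000, posterior mean = 0.111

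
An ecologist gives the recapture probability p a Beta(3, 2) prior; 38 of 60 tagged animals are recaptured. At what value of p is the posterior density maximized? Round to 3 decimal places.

0.635

Posterior: Beta(3+38, 2+22) = Beta(41, 24).
Mode = (41−1)/(41+24−2) = 40/63 = 0.635.
Mean = 41/(41+24) = 41/65 = 0.631.
This is the posterior mode — the MAP estimate.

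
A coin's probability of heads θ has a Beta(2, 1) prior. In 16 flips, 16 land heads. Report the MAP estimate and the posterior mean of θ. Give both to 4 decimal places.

MAP = 1.0000; posterior mean = 0.9474

Posterior: Beta(2+16, 1+0) = Beta(18, 1).
Since β = 1 ≤ 1 and α > 1, the Beta density is monotone increasing on [0,1]; the mode is at 1.
Mean = 18/(18+1) = 0.9474.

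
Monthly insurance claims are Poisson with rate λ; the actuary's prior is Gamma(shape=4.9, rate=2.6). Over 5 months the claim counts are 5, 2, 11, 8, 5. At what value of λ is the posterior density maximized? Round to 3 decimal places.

Σ counts = 31. Posterior: Gamma(shape = 4.9+31 = 35.9, rate = 2.6+5 = 7.6).
Mode = (α−1)/β = 34.9/7.6 = 4.592.
Mean = α/β = 35.9/7.6 = 4.724.
This is the posterior mode — the MAP estimate.

4.592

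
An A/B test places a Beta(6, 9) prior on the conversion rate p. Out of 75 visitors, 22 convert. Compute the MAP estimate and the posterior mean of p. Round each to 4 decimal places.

Posterior: Beta(6+22, 9+53) = Beta(28, 62).
Mode = (28−1)/(28+62−2) = 27/88 = 0.3068.
Mean = 28/(28+62) = 28/90 = 0.3111.
The posterior is right-skewed, so the mean exceeds the mode.

MAP estimate = 0.3068, posterior mean = 0.3111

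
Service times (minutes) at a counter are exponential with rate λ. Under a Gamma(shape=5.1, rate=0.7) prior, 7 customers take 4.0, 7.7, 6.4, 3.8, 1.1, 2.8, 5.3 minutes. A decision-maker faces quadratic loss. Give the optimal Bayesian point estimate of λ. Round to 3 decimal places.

Σ times = 31.1. Posterior: Gamma(shape = 5.1+7 = 12.1, rate = 0.7+31.1 = 31.8).
Mode = (α−1)/β = 11.1/31.8 = 0.349.
Mean = α/β = 12.1/31.8 = 0.381.
Quadratic loss ⇒ the optimal estimator is the posterior mean.

0.381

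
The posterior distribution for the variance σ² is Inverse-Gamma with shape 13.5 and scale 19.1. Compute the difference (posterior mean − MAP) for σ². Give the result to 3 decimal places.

0.211

Mode = β/(α+1) = 19.1/14.5 = 1.317.
Mean = β/(α−1) = 19.1/12.5 = 1.528.
Difference = 1.528 − 1.317 = 0.211.
The posterior is right-skewed, so the mean exceeds the mode.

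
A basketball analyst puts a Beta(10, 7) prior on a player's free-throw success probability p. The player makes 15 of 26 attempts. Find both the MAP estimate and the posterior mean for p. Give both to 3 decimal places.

Posterior: Beta(10+15, 7+11) = Beta(25, 18).
Mode = (25−1)/(25+18−2) = 24/41 = 0.585.
Mean = 25/(25+18) = 25/43 = 0.581.

MAP = 0.585; posterior mean = 0.581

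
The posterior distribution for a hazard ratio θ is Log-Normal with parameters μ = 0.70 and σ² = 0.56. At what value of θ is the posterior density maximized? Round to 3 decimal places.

Mode = exp(μ − σ²) = exp(0.14) = 1.150.
Mean = exp(μ + σ²/2) = exp(0.980) = 2.664.
This is the posterior mode — the MAP estimate.

1.150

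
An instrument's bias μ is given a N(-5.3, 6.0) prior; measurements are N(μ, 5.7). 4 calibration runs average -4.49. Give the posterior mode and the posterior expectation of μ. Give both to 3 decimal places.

Posterior for μ is Normal. Precision-weighted mean: (1/6.0·-5.3 + 4/5.7·-4.49) / (1/6.0 + 4/5.7) = -4.645.
A Normal posterior is symmetric, so mode = mean.

MAP = -4.645; posterior mean = -4.645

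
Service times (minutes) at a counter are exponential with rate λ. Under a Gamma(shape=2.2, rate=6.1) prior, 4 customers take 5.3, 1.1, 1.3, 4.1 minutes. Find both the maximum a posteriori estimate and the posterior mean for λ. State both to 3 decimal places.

Σ times = 11.8. Posterior: Gamma(shape = 2.2+4 = 6.2, rate = 6.1+11.8 = 17.9).
Mode = (α−1)/β = 5.2/17.9 = 0.291.
Mean = α/β = 6.2/17.9 = 0.346.

MAP = 0.291, posterior mean = 0.346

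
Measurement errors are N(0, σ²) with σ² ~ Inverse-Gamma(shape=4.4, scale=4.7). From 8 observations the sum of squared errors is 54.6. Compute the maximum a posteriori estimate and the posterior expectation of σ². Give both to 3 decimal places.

MAP: 3.404. Posterior mean: 4.324.

Posterior: Inverse-Gamma(shape = 4.4+8/2 = 8.4, scale = 4.7+54.6/2 = 32.0).
Mode = β/(α+1) = 32.0/9.4 = 3.404.
Mean = β/(α−1) = 32.0/7.4 = 4.324.
Mean > mode: the posterior has a right tail.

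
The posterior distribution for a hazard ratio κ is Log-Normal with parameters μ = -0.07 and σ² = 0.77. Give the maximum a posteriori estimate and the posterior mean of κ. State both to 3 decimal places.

maximum a posteriori estimate = 0.432, posterior mean = 1.370

Mode = exp(μ − σ²) = exp(-0.84) = 0.432.
Mean = exp(μ + σ²/2) = exp(0.315) = 1.370.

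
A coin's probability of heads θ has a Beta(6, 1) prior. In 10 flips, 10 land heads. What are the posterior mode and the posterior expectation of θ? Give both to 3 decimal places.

Posterior: Beta(6+10, 1+0) = Beta(16, 1).
Since β = 1 ≤ 1 and α > 1, the Beta density is monotone increasing on [0,1]; the mode is at 1.
Mean = 16/(16+1) = 0.941.

MAP = 1.000, posterior mean = 0.941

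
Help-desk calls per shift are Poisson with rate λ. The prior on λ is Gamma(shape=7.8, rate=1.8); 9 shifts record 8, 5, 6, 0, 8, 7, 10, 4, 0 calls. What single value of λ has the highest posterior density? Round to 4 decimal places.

Σ counts = 48. Posterior: Gamma(shape = 7.8+48 = 55.8, rate = 1.8+9 = 10.8).
Mode = (α−1)/β = 54.8/10.8 = 5.0741.
Mean = α/β = 55.8/10.8 = 5.1667.
This is the posterior mode — the MAP estimate.

5.0741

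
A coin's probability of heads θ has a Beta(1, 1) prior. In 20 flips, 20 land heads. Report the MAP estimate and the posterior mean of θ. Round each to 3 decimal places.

MAP = 1.000, posterior mean = 0.955

Posterior: Beta(1+20, 1+0) = Beta(21, 1).
Since β = 1 ≤ 1 and α > 1, the Beta density is monotone increasing on [0,1]; the mode is at 1.
Mean = 21/(21+1) = 0.955.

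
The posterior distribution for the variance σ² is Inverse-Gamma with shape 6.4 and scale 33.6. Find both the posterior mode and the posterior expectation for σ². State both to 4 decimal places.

σ²_MAP = 4.5405, E[σ²|data] = 6.2222

Mode = β/(α+1) = 33.6/7.4 = 4.5405.
Mean = β/(α−1) = 33.6/5.4 = 6.2222.
The mean is pulled above the mode by the posterior's right skew.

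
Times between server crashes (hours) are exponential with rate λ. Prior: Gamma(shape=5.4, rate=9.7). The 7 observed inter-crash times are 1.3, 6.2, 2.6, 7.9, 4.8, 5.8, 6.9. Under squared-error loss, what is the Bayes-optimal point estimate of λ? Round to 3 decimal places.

0.274

Σ times = 35.5. Posterior: Gamma(shape = 5.4+7 = 12.4, rate = 9.7+35.5 = 45.2).
Mode = (α−1)/β = 11.4/45.2 = 0.252.
Mean = α/β = 12.4/45.2 = 0.274.
Squared-error loss ⇒ the optimal estimator is the posterior mean.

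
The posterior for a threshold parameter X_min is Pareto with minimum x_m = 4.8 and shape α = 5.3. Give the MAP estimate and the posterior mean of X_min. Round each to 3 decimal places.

X_min_MAP = 4.800, E[X_min|data] = 5.916

The Pareto density is strictly decreasing on [x_m, ∞), so the mode is x_m = 4.800.
Mean = α·x_m/(α−1) = 5.3·4.8/4.3 = 5.916.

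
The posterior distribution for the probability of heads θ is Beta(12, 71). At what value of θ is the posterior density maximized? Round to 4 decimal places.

0.1358

Mode = (12−1)/(12+71−2) = 11/81 = 0.1358.
Mean = 12/(12+71) = 12/83 = 0.1446.
This is the posterior mode — the MAP estimate.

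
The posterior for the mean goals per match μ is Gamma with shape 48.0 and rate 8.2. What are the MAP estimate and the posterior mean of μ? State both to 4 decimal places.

MAP: 5.7317. Posterior mean: 5.8537.

Mode = (α−1)/β = 47.0/8.2 = 5.7317.
Mean = α/β = 48.0/8.2 = 5.8537.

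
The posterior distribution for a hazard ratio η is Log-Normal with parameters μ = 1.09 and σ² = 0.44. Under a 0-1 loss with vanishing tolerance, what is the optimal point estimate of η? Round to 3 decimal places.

1.916

Mode = exp(μ − σ²) = exp(0.65) = 1.916.
Mean = exp(μ + σ²/2) = exp(1.310) = 3.706.
This is the posterior mode — the MAP estimate.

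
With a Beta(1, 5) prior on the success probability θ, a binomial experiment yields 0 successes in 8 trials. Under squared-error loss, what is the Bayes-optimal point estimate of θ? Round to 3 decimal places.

Posterior: Beta(1+0, 5+8) = Beta(1, 13).
Since α = 1 ≤ 1 and β > 1, the Beta density is monotone decreasing on [0,1]; the mode is at 0.
Mean = 1/(1+13) = 0.071.
Squared-error loss ⇒ the optimal estimator is the posterior mean.

0.071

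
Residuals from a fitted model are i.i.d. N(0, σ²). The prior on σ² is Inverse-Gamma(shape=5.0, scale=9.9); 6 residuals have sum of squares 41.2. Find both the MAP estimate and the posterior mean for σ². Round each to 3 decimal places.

Posterior: Inverse-Gamma(shape = 5.0+6/2 = 8.0, scale = 9.9+41.2/2 = 30.5).
Mode = β/(α+1) = 30.5/9.0 = 3.389.
Mean = β/(α−1) = 30.5/7.0 = 4.357.

MAP estimate = 3.389, posterior mean = 4.357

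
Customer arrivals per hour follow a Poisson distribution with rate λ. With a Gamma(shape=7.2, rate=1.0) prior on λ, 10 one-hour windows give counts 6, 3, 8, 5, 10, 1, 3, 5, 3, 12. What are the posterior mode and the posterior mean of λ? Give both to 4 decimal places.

posterior mode = 5.6545, posterior mean = 5.7455

Σ counts = 56. Posterior: Gamma(shape = 7.2+56 = 63.2, rate = 1.0+10 = 11.0).
Mode = (α−1)/β = 62.2/11.0 = 5.6545.
Mean = α/β = 63.2/11.0 = 5.7455.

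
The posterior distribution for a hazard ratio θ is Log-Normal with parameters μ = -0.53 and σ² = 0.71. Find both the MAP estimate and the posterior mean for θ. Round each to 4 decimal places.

Mode = exp(μ − σ²) = exp(-1.24) = 0.2894.
Mean = exp(μ + σ²/2) = exp(-0.175) = 0.8395.
Mean > mode: the posterior has a right tail.

θ_MAP = 0.2894, E[θ|data] = 0.8395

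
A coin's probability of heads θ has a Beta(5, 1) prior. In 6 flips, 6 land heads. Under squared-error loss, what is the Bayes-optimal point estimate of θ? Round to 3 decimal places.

Posterior: Beta(5+6, 1+0) = Beta(11, 1).
Since β = 1 ≤ 1 and α > 1, the Beta density is monotone increasing on [0,1]; the mode is at 1.
Mean = 11/(11+1) = 0.917.
Squared-error loss ⇒ the optimal estimator is the posterior mean.

0.917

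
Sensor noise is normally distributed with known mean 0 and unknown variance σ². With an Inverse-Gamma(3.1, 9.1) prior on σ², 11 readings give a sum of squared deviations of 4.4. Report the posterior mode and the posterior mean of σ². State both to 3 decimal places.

MAP = 1.177, posterior mean = 1.487

Posterior: Inverse-Gamma(shape = 3.1+11/2 = 8.6, scale = 9.1+4.4/2 = 11.3).
Mode = β/(α+1) = 11.3/9.6 = 1.177.
Mean = β/(α−1) = 11.3/7.6 = 1.487.
The mean is pulled above the mode by the posterior's right skew.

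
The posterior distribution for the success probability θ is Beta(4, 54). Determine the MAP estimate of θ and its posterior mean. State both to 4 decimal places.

Mode = (4−1)/(4+54−2) = 3/56 = 0.0536.
Mean = 4/(4+54) = 4/58 = 0.0690.
Mean > mode: the posterior has a right tail.

MAP = 0.0536, posterior mean = 0.0690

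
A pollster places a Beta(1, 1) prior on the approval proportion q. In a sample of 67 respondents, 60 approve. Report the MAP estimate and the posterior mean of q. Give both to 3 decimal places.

MAP = 0.896; posterior mean = 0.884

Posterior: Beta(1+60, 1+7) = Beta(61, 8).
Mode = (61−1)/(61+8−2) = 60/67 = 0.896.
With a flat prior the MAP equals the MLE, 60/67.
Mean = 61/(61+8) = 61/69 = 0.884.
The posterior is left-skewed, so the mode exceeds the mean.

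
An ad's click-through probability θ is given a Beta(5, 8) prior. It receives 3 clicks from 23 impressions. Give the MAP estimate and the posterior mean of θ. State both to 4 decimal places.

Posterior: Beta(5+3, 8+20) = Beta(8, 28).
Mode = (8−1)/(8+28−2) = 7/34 = 0.2059.
Mean = 8/(8+28) = 8/36 = 0.2222.

MAP estimate = 0.2059, posterior mean = 0.2222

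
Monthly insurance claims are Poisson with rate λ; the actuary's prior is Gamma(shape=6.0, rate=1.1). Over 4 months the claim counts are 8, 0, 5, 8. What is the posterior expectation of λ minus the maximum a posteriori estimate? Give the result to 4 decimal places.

0.1961

Σ counts = 21. Posterior: Gamma(shape = 6.0+21 = 27.0, rate = 1.1+4 = 5.1).
Mode = (α−1)/β = 26.0/5.1 = 5.0980.
Mean = α/β = 27.0/5.1 = 5.2941.
Difference = 5.2941 − 5.0980 = 0.1961.
The mean is pulled above the mode by the posterior's right skew.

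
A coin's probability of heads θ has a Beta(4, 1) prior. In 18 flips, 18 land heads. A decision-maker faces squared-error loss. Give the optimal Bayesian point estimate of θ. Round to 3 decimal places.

0.957

Posterior: Beta(4+18, 1+0) = Beta(22, 1).
Since β = 1 ≤ 1 and α > 1, the Beta density is monotone increasing on [0,1]; the mode is at 1.
Mean = 22/(22+1) = 0.957.
Squared-error loss ⇒ the optimal estimator is the posterior mean.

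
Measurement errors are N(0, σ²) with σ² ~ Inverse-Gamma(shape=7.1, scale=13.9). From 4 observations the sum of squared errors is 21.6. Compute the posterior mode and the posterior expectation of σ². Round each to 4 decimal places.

Posterior: Inverse-Gamma(shape = 7.1+4/2 = 9.1, scale = 13.9+21.6/2 = 24.7).
Mode = β/(α+1) = 24.7/10.1 = 2.4455.
Mean = β/(α−1) = 24.7/8.1 = 3.0494.
The posterior is right-skewed, so the mean exceeds the mode.

posterior mode = 2.4455, posterior expectation = 3.0494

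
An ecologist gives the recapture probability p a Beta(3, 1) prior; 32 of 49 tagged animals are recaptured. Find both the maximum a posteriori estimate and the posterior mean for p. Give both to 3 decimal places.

Posterior: Beta(3+32, 1+17) = Beta(35, 18).
Mode = (35−1)/(35+18−2) = 34/51 = 0.667.
Mean = 35/(35+18) = 35/53 = 0.660.

MAP: 0.667. Posterior mean: 0.660.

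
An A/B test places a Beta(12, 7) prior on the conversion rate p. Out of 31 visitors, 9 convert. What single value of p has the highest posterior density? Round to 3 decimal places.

0.417

Posterior: Beta(12+9, 7+22) = Beta(21, 29).
Mode = (21−1)/(21+29−2) = 20/48 = 0.417.
Mean = 21/(21+29) = 21/50 = 0.420.
This is the posterior mode — the MAP estimate.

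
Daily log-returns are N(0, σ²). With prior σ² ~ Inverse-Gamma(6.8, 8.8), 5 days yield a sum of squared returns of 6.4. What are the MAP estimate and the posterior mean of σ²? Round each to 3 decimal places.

Posterior: Inverse-Gamma(shape = 6.8+5/2 = 9.3, scale = 8.8+6.4/2 = 12.0).
Mode = β/(α+1) = 12.0/10.3 = 1.165.
Mean = β/(α−1) = 12.0/8.3 = 1.446.

MAP estimate = 1.165, posterior mean = 1.446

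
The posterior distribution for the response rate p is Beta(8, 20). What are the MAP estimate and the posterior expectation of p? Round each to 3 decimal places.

Mode = (8−1)/(8+20−2) = 7/26 = 0.269.
Mean = 8/(8+20) = 8/28 = 0.286.
The posterior is right-skewed, so the mean exceeds the mode.

MAP = 0.269, posterior mean = 0.286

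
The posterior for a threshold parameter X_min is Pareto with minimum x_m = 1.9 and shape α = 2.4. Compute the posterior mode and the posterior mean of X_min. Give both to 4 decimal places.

The Pareto density is strictly decreasing on [x_m, ∞), so the mode is x_m = 1.9000.
Mean = α·x_m/(α−1) = 2.4·1.9/1.4 = 3.2571.
The mean is pulled above the mode by the posterior's right skew.

posterior mode = 1.9000, posterior mean = 3.2571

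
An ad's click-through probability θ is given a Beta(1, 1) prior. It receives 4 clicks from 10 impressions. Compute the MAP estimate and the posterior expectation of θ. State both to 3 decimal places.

Posterior: Beta(1+4, 1+6) = Beta(5, 7).
Mode = (5−1)/(5+7−2) = 4/10 = 0.400.
Mean = 5/(5+7) = 5/12 = 0.417.

MAP: 0.400. Posterior mean: 0.417.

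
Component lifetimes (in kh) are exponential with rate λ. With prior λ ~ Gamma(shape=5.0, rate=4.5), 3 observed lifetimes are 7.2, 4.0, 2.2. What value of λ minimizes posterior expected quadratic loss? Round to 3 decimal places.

0.447

Σ times = 13.4. Posterior: Gamma(shape = 5.0+3 = 8.0, rate = 4.5+13.4 = 17.9).
Mode = (α−1)/β = 7.0/17.9 = 0.391.
Mean = α/β = 8.0/17.9 = 0.447.
Quadratic loss ⇒ the optimal estimator is the posterior mean.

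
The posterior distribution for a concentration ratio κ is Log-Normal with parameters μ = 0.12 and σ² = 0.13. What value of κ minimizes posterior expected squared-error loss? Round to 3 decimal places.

Mode = exp(μ − σ²) = exp(-0.01) = 0.990.
Mean = exp(μ + σ²/2) = exp(0.185) = 1.203.
Squared-error loss ⇒ the optimal estimator is the posterior mean.

1.203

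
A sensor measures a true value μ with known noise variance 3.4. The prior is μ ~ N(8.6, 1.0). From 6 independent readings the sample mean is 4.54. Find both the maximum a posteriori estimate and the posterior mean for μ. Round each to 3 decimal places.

MAP = 6.009; posterior mean = 6.009

Posterior for μ is Normal. Precision-weighted mean: (1/1.0·8.6 + 6/3.4·4.54) / (1/1.0 + 6/3.4) = 6.009.
A Normal posterior is symmetric, so mode = mean.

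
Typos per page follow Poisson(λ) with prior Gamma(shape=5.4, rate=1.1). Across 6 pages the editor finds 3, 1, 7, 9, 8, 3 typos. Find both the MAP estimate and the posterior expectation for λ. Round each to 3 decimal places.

MAP: 4.986. Posterior mean: 5.127.

Σ counts = 31. Posterior: Gamma(shape = 5.4+31 = 36.4, rate = 1.1+6 = 7.1).
Mode = (α−1)/β = 35.4/7.1 = 4.986.
Mean = α/β = 36.4/7.1 = 5.127.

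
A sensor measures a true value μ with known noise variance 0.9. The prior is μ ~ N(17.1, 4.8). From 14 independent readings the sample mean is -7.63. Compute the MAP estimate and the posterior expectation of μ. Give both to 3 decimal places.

Posterior for μ is Normal. Precision-weighted mean: (1/4.8·17.1 + 14/0.9·-7.63) / (1/4.8 + 14/0.9) = -7.303.
A Normal posterior is symmetric, so mode = mean.

MAP = -7.303, posterior mean = -7.303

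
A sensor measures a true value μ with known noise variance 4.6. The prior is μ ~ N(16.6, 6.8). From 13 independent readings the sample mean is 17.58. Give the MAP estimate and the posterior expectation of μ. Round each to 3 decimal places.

Posterior for μ is Normal. Precision-weighted mean: (1/6.8·16.6 + 13/4.6·17.58) / (1/6.8 + 13/4.6) = 17.532.
A Normal posterior is symmetric, so mode = mean.

MAP = 17.532, posterior mean = 17.532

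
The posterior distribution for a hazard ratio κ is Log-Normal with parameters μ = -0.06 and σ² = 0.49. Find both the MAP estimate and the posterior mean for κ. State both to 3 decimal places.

Mode = exp(μ − σ²) = exp(-0.55) = 0.577.
Mean = exp(μ + σ²/2) = exp(0.185) = 1.203.

MAP: 0.577. Posterior mean: 1.203.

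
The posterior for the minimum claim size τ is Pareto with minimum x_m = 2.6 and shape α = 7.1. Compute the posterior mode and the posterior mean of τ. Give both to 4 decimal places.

posterior mode = 2.6000, posterior mean = 3.0262

The Pareto density is strictly decreasing on [x_m, ∞), so the mode is x_m = 2.6000.
Mean = α·x_m/(α−1) = 7.1·2.6/6.1 = 3.0262.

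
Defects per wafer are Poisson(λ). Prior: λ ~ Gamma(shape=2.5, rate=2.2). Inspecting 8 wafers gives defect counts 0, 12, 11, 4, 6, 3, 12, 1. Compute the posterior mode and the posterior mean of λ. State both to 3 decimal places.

MAP: 4.951. Posterior mean: 5.049.

Σ counts = 49. Posterior: Gamma(shape = 2.5+49 = 51.5, rate = 2.2+8 = 10.2).
Mode = (α−1)/β = 50.5/10.2 = 4.951.
Mean = α/β = 51.5/10.2 = 5.049.
Right-skewed posterior ⇒ mode < mean.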